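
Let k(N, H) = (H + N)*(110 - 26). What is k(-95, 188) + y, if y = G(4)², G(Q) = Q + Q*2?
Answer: 7956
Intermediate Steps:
G(Q) = 3*Q (G(Q) = Q + 2*Q = 3*Q)
k(N, H) = 84*H + 84*N (k(N, H) = (H + N)*84 = 84*H + 84*N)
y = 144 (y = (3*4)² = 12² = 144)
k(-95, 188) + y = (84*188 + 84*(-95)) + 144 = (15792 - 7980) + 144 = 7812 + 144 = 7956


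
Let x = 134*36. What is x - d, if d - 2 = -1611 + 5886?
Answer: 547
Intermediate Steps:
d = 4277 (d = 2 + (-1611 + 5886) = 2 + 4275 = 4277)
x = 4824
x - d = 4824 - 1*4277 = 4824 - 4277 = 547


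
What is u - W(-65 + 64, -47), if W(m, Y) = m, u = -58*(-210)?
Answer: 12181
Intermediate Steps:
u = 12180
u - W(-65 + 64, -47) = 12180 - (-65 + 64) = 12180 - 1*(-1) = 12180 + 1 = 12181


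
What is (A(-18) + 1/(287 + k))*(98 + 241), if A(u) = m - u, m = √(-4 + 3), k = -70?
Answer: 1324473/217 + 339*I ≈ 6103.6 + 339.0*I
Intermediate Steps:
m = I (m = √(-1) = I ≈ 1.0*I)
A(u) = I - u
(A(-18) + 1/(287 + k))*(98 + 241) = ((I - 1*(-18)) + 1/(287 - 70))*(98 + 241) = ((I + 18) + 1/217)*339 = ((18 + I) + 1/217)*339 = (3907/217 + I)*339 = 1324473/217 + 339*I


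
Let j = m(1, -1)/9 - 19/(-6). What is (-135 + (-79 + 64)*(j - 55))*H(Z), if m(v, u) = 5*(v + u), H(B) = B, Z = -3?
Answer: -3855/2 ≈ -1927.5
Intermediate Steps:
m(v, u) = 5*u + 5*v (m(v, u) = 5*(u + v) = 5*u + 5*v)
j = 19/6 (j = (5*(-1) + 5*1)/9 - 19/(-6) = (-5 + 5)*(1/9) - 19*(-1/6) = 0*(1/9) + 19/6 = 0 + 19/6 = 19/6 ≈ 3.1667)
(-135 + (-79 + 64)*(j - 55))*H(Z) = (-135 + (-79 + 64)*(19/6 - 55))*(-3) = (-135 - 15*(-311/6))*(-3) = (-135 + 1555/2)*(-3) = (1285/2)*(-3) = -3855/2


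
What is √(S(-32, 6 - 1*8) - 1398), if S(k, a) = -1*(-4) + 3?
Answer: I*√1391 ≈ 37.296*I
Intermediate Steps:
S(k, a) = 7 (S(k, a) = 4 + 3 = 7)
√(S(-32, 6 - 1*8) - 1398) = √(7 - 1398) = √(-1391) = I*√1391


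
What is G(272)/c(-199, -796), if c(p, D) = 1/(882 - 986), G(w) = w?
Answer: -28288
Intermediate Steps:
c(p, D) = -1/104 (c(p, D) = 1/(-104) = -1/104)
G(272)/c(-199, -796) = 272/(-1/104) = 272*(-104) = -28288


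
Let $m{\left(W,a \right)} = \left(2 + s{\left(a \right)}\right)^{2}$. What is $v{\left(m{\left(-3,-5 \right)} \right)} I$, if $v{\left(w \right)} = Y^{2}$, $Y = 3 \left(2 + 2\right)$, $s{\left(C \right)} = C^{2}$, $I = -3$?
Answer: $-432$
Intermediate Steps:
$m{\left(W,a \right)} = \left(2 + a^{2}\right)^{2}$
$Y = 12$ ($Y = 3 \cdot 4 = 12$)
$v{\left(w \right)} = 144$ ($v{\left(w \right)} = 12^{2} = 144$)
$v{\left(m{\left(-3,-5 \right)} \right)} I = 144 \left(-3\right) = -432$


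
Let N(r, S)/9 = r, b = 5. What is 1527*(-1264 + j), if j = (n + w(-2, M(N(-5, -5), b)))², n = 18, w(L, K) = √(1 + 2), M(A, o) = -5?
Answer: -1430799 + 54972*√3 ≈ -1.3356e+6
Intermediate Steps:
N(r, S) = 9*r
w(L, K) = √3
j = (18 + √3)² ≈ 389.35
1527*(-1264 + j) = 1527*(-1264 + (18 + √3)²) = -1930128 + 1527*(18 + √3)²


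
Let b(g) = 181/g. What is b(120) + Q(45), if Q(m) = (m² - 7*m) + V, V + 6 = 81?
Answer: 214381/120 ≈ 1786.5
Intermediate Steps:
V = 75 (V = -6 + 81 = 75)
Q(m) = 75 + m² - 7*m (Q(m) = (m² - 7*m) + 75 = 75 + m² - 7*m)
b(120) + Q(45) = 181/120 + (75 + 45² - 7*45) = 181*(1/120) + (75 + 2025 - 315) = 181/120 + 1785 = 214381/120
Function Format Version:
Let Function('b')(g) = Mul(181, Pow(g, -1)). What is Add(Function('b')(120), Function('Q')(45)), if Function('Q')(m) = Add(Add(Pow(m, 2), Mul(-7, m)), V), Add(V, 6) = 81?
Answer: Rational(214381, 120) ≈ 1786.5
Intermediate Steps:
V = 75 (V = Add(-6, 81) = 75)
Function('Q')(m) = Add(75, Pow(m, 2), Mul(-7, m)) (Function('Q')(m) = Add(Add(Pow(m, 2), Mul(-7, m)), 75) = Add(75, Pow(m, 2), Mul(-7, m)))
Add(Function('b')(120), Function('Q')(45)) = Add(Mul(181, Pow(120, -1)), Add(75, Pow(45, 2), Mul(-7, 45))) = Add(Mul(181, Rational(1, 120)), Add(75, 2025, -315)) = Add(Rational(181, 120), 1785) = Rational(214381, 120)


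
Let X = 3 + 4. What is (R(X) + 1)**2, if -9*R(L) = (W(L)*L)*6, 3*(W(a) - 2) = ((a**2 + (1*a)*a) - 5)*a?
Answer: 1042441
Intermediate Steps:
W(a) = 2 + a*(-5 + 2*a**2)/3 (W(a) = 2 + (((a**2 + (1*a)*a) - 5)*a)/3 = 2 + (((a**2 + a*a) - 5)*a)/3 = 2 + (((a**2 + a**2) - 5)*a)/3 = 2 + ((2*a**2 - 5)*a)/3 = 2 + ((-5 + 2*a**2)*a)/3 = 2 + (a*(-5 + 2*a**2))/3 = 2 + a*(-5 + 2*a**2)/3)
X = 7
R(L) = -2*L*(2 - 5*L/3 + 2*L**3/3)/3 (R(L) = -(2 - 5*L/3 + 2*L**3/3)*L*6/9 = -L*(2 - 5*L/3 + 2*L**3/3)*6/9 = -2*L*(2 - 5*L/3 + 2*L**3/3)/3)
(R(X) + 1)**2 = ((2/9)*7*(-6 - 2*7**3 + 5*7) + 1)**2 = ((2/9)*7*(-6 - 2*343 + 35) + 1)**2 = ((2/9)*7*(-6 - 686 + 35) + 1)**2 = ((2/9)*7*(-657) + 1)**2 = (-1022 + 1)**2 = (-1021)**2 = 1042441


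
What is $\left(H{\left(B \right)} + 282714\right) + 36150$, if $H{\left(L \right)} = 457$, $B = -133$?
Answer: $319321$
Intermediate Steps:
$\left(H{\left(B \right)} + 282714\right) + 36150 = \left(457 + 282714\right) + 36150 = 283171 + 36150 = 319321$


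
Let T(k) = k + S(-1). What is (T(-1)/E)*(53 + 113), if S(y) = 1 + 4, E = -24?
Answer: -83/3 ≈ -27.667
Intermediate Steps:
S(y) = 5
T(k) = 5 + k (T(k) = k + 5 = 5 + k)
(T(-1)/E)*(53 + 113) = ((5 - 1)/(-24))*(53 + 113) = (4*(-1/24))*166 = -1/6*166 = -83/3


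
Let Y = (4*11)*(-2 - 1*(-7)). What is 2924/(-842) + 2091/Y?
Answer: 558671/92620 ≈ 6.0319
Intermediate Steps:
Y = 220 (Y = 44*(-2 + 7) = 44*5 = 220)
2924/(-842) + 2091/Y = 2924/(-842) + 2091/220 = 2924*(-1/842) + 2091*(1/220) = -1462/421 + 2091/220 = 558671/92620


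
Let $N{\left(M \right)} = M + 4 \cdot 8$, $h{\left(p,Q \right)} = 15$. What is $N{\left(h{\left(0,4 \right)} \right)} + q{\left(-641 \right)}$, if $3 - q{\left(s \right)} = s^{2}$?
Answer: $-410831$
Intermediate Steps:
$q{\left(s \right)} = 3 - s^{2}$
$N{\left(M \right)} = 32 + M$ ($N{\left(M \right)} = M + 32 = 32 + M$)
$N{\left(h{\left(0,4 \right)} \right)} + q{\left(-641 \right)} = \left(32 + 15\right) + \left(3 - \left(-641\right)^{2}\right) = 47 + \left(3 - 410881\right) = 47 - 410878 = -410831$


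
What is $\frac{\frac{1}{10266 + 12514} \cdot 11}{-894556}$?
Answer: $- \frac{11}{20377985680} \approx -5.398 \cdot 10^{-10}$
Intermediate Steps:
$\frac{\frac{1}{10266 + 12514} \cdot 11}{-894556} = \frac{1}{22780} \cdot 11 \left(- \frac{1}{894556}\right) = \frac{11}{22780} \left(- \frac{1}{894556}\right) = - \frac{11}{20377985680}$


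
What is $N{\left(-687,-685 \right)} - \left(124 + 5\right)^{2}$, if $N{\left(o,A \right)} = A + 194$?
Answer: $-17132$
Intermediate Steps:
$N{\left(o,A \right)} = 194 + A$
$N{\left(-687,-685 \right)} - \left(124 + 5\right)^{2} = \left(194 - 685\right) - \left(124 + 5\right)^{2} = -491 - 129^{2} = -491 - 16641 = -17132$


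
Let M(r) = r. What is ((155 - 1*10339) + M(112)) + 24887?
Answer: 14815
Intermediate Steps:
((155 - 1*10339) + M(112)) + 24887 = ((155 - 1*10339) + 112) + 24887 = ((155 - 10339) + 112) + 24887 = (-10184 + 112) + 24887 = -10072 + 24887 = 14815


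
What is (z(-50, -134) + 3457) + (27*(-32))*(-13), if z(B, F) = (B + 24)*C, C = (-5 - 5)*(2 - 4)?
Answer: 14169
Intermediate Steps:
C = 20 (C = -10*(-2) = 20)
z(B, F) = 480 + 20*B (z(B, F) = (B + 24)*20 = (24 + B)*20 = 480 + 20*B)
(z(-50, -134) + 3457) + (27*(-32))*(-13) = ((480 + 20*(-50)) + 3457) + (27*(-32))*(-13) = ((480 - 1000) + 3457) - 864*(-13) = (-520 + 3457) + 11232 = 2937 + 11232 = 14169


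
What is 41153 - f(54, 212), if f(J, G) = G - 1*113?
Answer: 41054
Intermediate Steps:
f(J, G) = -113 + G (f(J, G) = G - 113 = -113 + G)
41153 - f(54, 212) = 41153 - (-113 + 212) = 41153 - 1*99 = 41153 - 99 = 41054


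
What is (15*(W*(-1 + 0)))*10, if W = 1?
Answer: -150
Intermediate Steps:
(15*(W*(-1 + 0)))*10 = (15*(1*(-1 + 0)))*10 = (15*(1*(-1)))*10 = (15*(-1))*10 = -15*10 = -150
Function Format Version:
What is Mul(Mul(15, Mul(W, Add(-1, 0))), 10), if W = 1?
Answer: -150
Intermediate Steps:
Mul(Mul(15, Mul(W, Add(-1, 0))), 10) = Mul(Mul(15, Mul(1, Add(-1, 0))), 10) = Mul(Mul(15, Mul(1, -1)), 10) = Mul(Mul(15, -1), 10) = Mul(-15, 10) = -150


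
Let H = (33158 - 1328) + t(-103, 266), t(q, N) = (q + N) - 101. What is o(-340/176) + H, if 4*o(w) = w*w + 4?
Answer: 246986617/7744 ≈ 31894.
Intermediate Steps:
t(q, N) = -101 + N + q (t(q, N) = (N + q) - 101 = -101 + N + q)
o(w) = 1 + w²/4 (o(w) = (w*w + 4)/4 = (w² + 4)/4 = (4 + w²)/4 = 1 + w²/4)
H = 31892 (H = (33158 - 1328) + (-101 + 266 - 103) = 31830 + 62 = 31892)
o(-340/176) + H = (1 + (-340/176)²/4) + 31892 = (1 + (-340*1/176)²/4) + 31892 = (1 + (-85/44)²/4) + 31892 = (1 + (¼)*(7225/1936)) + 31892 = (1 + 7225/7744) + 31892 = 14969/7744 + 31892 = 246986617/7744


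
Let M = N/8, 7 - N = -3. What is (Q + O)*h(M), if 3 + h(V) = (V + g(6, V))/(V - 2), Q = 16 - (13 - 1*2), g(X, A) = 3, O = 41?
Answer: -1196/3 ≈ -398.67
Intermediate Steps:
N = 10 (N = 7 - 1*(-3) = 7 + 3 = 10)
Q = 5 (Q = 16 - (13 - 2) = 16 - 1*11 = 16 - 11 = 5)
M = 5/4 (M = 10/8 = 10*(1/8) = 5/4 ≈ 1.2500)
h(V) = -3 + (3 + V)/(-2 + V) (h(V) = -3 + (V + 3)/(V - 2) = -3 + (3 + V)/(-2 + V))
(Q + O)*h(M) = (5 + 41)*((9 - 2*5/4)/(-2 + 5/4)) = 46*((9 - 5/2)/(-3/4)) = 46*(-4/3*13/2) = 46*(-26/3) = -1196/3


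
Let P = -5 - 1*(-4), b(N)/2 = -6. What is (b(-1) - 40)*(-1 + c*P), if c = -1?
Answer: 0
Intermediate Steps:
b(N) = -12 (b(N) = 2*(-6) = -12)
P = -1 (P = -5 + 4 = -1)
(b(-1) - 40)*(-1 + c*P) = (-12 - 40)*(-1 - 1*(-1)) = -52*(-1 + 1) = -52*0 = 0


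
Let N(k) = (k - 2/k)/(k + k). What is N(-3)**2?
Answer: 49/324 ≈ 0.15123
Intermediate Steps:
N(k) = (k - 2/k)/(2*k) (N(k) = (k - 2/k)/((2*k)) = (k - 2/k)*(1/(2*k)) = (k - 2/k)/(2*k))
N(-3)**2 = (1/2 - 1/(-3)**2)**2 = (1/2 - 1*1/9)**2 = (1/2 - 1/9)**2 = (7/18)**2 = 49/324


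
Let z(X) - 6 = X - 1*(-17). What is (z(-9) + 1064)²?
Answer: 1162084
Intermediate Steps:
z(X) = 23 + X (z(X) = 6 + (X - 1*(-17)) = 6 + (X + 17) = 6 + (17 + X) = 23 + X)
(z(-9) + 1064)² = ((23 - 9) + 1064)² = (14 + 1064)² = 1078² = 1162084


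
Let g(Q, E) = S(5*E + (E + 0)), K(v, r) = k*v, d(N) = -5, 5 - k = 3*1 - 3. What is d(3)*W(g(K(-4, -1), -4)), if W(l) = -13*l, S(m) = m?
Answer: -1560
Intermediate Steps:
k = 5 (k = 5 - (3*1 - 3) = 5 - (3 - 3) = 5 - 1*0 = 5 + 0 = 5)
K(v, r) = 5*v
g(Q, E) = 6*E (g(Q, E) = 5*E + (E + 0) = 5*E + E = 6*E)
d(3)*W(g(K(-4, -1), -4)) = -(-65)*6*(-4) = -(-65)*(-24) = -5*312 = -1560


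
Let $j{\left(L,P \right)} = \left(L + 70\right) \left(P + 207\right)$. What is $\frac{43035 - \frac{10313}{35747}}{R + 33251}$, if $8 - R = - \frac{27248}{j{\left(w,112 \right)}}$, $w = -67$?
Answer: $\frac{210316039032}{162680057131} \approx 1.2928$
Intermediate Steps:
$j{\left(L,P \right)} = \left(70 + L\right) \left(207 + P\right)$
$R = \frac{34904}{957}$ ($R = 8 - - \frac{27248}{14490 + 70 \cdot 112 + 207 \left(-67\right) - 7504} = 8 - - \frac{27248}{14490 + 7840 - 13869 - 7504} = 8 - - \frac{27248}{957} = 8 + \frac{27248}{957} = \frac{34904}{957} \approx 36.472$)
$\frac{43035 - \frac{10313}{35747}}{R + 33251} = \frac{43035 - \frac{10313}{35747}}{\frac{34904}{957} + 33251} = \frac{43035 - \frac{10313}{35747}}{\frac{31856111}{957}} = \left(43035 - \frac{10313}{35747}\right) \frac{957}{31856111} = \frac{1538361832}{35747} \cdot \frac{957}{31856111} = \frac{210316039032}{162680057131}$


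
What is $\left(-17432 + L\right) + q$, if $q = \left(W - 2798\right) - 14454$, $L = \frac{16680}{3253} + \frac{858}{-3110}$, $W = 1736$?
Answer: $- \frac{166640115557}{5058415} \approx -32943.0$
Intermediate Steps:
$L = \frac{24541863}{5058415}$ ($L = 16680 \cdot \frac{1}{3253} + 858 \left(- \frac{1}{3110}\right) = \frac{16680}{3253} - \frac{429}{1555} = \frac{24541863}{5058415} \approx 4.8517$)
$q = -15516$ ($q = \left(1736 - 2798\right) - 14454 = -1062 - 14454 = -15516$)
$\left(-17432 + L\right) + q = \left(-17432 + \frac{24541863}{5058415}\right) - 15516 = - \frac{88153748417}{5058415} - 15516 = - \frac{166640115557}{5058415}$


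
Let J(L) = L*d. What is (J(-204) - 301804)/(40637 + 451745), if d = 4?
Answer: -151310/246191 ≈ -0.61460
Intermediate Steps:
J(L) = 4*L (J(L) = L*4 = 4*L)
(J(-204) - 301804)/(40637 + 451745) = (4*(-204) - 301804)/(40637 + 451745) = (-816 - 301804)/492382 = -302620*1/492382 = -151310/246191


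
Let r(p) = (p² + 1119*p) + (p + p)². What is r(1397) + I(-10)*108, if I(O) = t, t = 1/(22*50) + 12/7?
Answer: 21793835989/1925 ≈ 1.1321e+7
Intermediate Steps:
t = 13207/7700 (t = (1/22)*(1/50) + 12*(⅐) = 1/1100 + 12/7 = 13207/7700 ≈ 1.7152)
I(O) = 13207/7700
r(p) = 5*p² + 1119*p (r(p) = (p² + 1119*p) + (2*p)² = (p² + 1119*p) + 4*p² = 5*p² + 1119*p)
r(1397) + I(-10)*108 = 1397*(1119 + 5*1397) + (13207/7700)*108 = 1397*(1119 + 6985) + 356589/1925 = 1397*8104 + 356589/1925 = 11321288 + 356589/1925 = 21793835989/1925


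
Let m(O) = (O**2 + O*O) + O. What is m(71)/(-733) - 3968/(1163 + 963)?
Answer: -12246911/779179 ≈ -15.718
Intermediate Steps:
m(O) = O + 2*O**2 (m(O) = (O**2 + O**2) + O = 2*O**2 + O = O + 2*O**2)
m(71)/(-733) - 3968/(1163 + 963) = (71*(1 + 2*71))/(-733) - 3968/(1163 + 963) = (71*(1 + 142))*(-1/733) - 3968/2126 = (71*143)*(-1/733) - 3968*1/2126 = 10153*(-1/733) - 1984/1063 = -10153/733 - 1984/1063 = -12246911/779179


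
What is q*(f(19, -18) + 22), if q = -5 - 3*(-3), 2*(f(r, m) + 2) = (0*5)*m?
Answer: 80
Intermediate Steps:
f(r, m) = -2 (f(r, m) = -2 + ((0*5)*m)/2 = -2 + (0*m)/2 = -2 + (½)*0 = -2 + 0 = -2)
q = 4 (q = -5 + 9 = 4)
q*(f(19, -18) + 22) = 4*(-2 + 22) = 4*20 = 80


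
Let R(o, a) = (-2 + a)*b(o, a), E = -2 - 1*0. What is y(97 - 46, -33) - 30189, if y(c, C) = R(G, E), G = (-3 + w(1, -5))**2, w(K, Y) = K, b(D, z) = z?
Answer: -30181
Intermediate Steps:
G = 4 (G = (-3 + 1)**2 = (-2)**2 = 4)
E = -2 (E = -2 + 0 = -2)
R(o, a) = a*(-2 + a) (R(o, a) = (-2 + a)*a = a*(-2 + a))
y(c, C) = 8 (y(c, C) = -2*(-2 - 2) = -2*(-4) = 8)
y(97 - 46, -33) - 30189 = 8 - 30189 = -30181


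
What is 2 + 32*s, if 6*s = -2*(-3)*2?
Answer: 66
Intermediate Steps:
s = 2 (s = (-2*(-3)*2)/6 = (6*2)/6 = (1/6)*12 = 2)
2 + 32*s = 2 + 32*2 = 2 + 64 = 66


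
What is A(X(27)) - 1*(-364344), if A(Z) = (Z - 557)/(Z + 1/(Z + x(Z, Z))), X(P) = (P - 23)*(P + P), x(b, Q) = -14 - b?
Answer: 1101407138/3023 ≈ 3.6434e+5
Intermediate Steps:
X(P) = 2*P*(-23 + P) (X(P) = (-23 + P)*(2*P) = 2*P*(-23 + P))
A(Z) = (-557 + Z)/(-1/14 + Z) (A(Z) = (Z - 557)/(Z + 1/(Z + (-14 - Z))) = (-557 + Z)/(Z + 1/(-14)) = (-557 + Z)/(Z - 1/14) = (-557 + Z)/(-1/14 + Z))
A(X(27)) - 1*(-364344) = 14*(-557 + 2*27*(-23 + 27))/(-1 + 14*(2*27*(-23 + 27))) - 1*(-364344) = 14*(-557 + 2*27*4)/(-1 + 14*(2*27*4)) + 364344 = 14*(-557 + 216)/(-1 + 14*216) + 364344 = 14*(-341)/(-1 + 3024) + 364344 = 14*(-341)/3023 + 364344 = 14*(1/3023)*(-341) + 364344 = -4774/3023 + 364344 = 1101407138/3023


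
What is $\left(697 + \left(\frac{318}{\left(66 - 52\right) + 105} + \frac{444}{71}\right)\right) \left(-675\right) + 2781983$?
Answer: $\frac{19479026642}{8449} \approx 2.3055 \cdot 10^{6}$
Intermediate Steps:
$\left(697 + \left(\frac{318}{\left(66 - 52\right) + 105} + \frac{444}{71}\right)\right) \left(-675\right) + 2781983 = \left(697 + \left(\frac{318}{14 + 105} + 444 \cdot \frac{1}{71}\right)\right) \left(-675\right) + 2781983 = \left(697 + \left(\frac{318}{119} + \frac{444}{71}\right)\right) \left(-675\right) + 2781983 = \left(697 + \frac{75414}{8449}\right) \left(-675\right) + 2781983 = \frac{5964367}{8449} \left(-675\right) + 2781983 = - \frac{4025947725}{8449} + 2781983 = \frac{19479026642}{8449}$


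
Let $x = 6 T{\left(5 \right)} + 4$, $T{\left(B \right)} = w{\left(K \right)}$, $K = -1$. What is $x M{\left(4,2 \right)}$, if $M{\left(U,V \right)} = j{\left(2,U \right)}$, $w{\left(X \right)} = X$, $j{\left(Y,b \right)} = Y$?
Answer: $-4$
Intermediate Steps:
$M{\left(U,V \right)} = 2$
$T{\left(B \right)} = -1$
$x = -2$ ($x = 6 \left(-1\right) + 4 = -6 + 4 = -2$)
$x M{\left(4,2 \right)} = \left(-2\right) 2 = -4$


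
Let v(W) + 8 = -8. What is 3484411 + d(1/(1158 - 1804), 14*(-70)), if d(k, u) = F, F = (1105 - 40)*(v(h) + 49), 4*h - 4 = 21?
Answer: 3519556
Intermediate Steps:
h = 25/4 (h = 1 + (1/4)*21 = 1 + 21/4 = 25/4 ≈ 6.2500)
v(W) = -16 (v(W) = -8 - 8 = -16)
F = 35145 (F = (1105 - 40)*(-16 + 49) = 1065*33 = 35145)
d(k, u) = 35145
3484411 + d(1/(1158 - 1804), 14*(-70)) = 3484411 + 35145 = 3519556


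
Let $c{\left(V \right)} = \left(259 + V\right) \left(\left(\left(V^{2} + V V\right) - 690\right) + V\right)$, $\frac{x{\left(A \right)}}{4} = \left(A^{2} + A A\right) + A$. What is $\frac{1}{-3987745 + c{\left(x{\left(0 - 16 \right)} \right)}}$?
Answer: $\frac{1}{17656959113} \approx 5.6635 \cdot 10^{-11}$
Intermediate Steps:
$x{\left(A \right)} = 4 A + 8 A^{2}$ ($x{\left(A \right)} = 4 \left(\left(A^{2} + A A\right) + A\right) = 4 \left(\left(A^{2} + A^{2}\right) + A\right) = 4 \left(2 A^{2} + A\right) = 4 \left(A + 2 A^{2}\right) = 4 A + 8 A^{2}$)
$c{\left(V \right)} = \left(259 + V\right) \left(-690 + V + 2 V^{2}\right)$ ($c{\left(V \right)} = \left(259 + V\right) \left(\left(\left(V^{2} + V^{2}\right) - 690\right) + V\right) = \left(259 + V\right) \left(\left(2 V^{2} - 690\right) + V\right) = \left(259 + V\right) \left(\left(-690 + 2 V^{2}\right) + V\right) = \left(259 + V\right) \left(-690 + V + 2 V^{2}\right)$)
$\frac{1}{-3987745 + c{\left(x{\left(0 - 16 \right)} \right)}} = \frac{1}{-3987745 - \left(178710 - 519 \cdot 16 \left(0 - 16\right)^{2} \left(1 + 2 \left(0 - 16\right)\right)^{2} - 2 \cdot 64 \left(0 - 16\right)^{3} \left(1 + 2 \left(0 - 16\right)\right)^{3} + 431 \cdot 4 \left(0 - 16\right) \left(1 + 2 \left(0 - 16\right)\right)\right)} = \frac{1}{-3987745 - \left(178710 - 519 \cdot 4096 \left(1 + 2 \left(-16\right)\right)^{2} - 2 \left(- 262144 \left(1 + 2 \left(-16\right)\right)^{3}\right) + 431 \cdot 4 \left(-16\right) \left(1 + 2 \left(-16\right)\right)\right)} = \frac{1}{-3987745 - \left(178710 - 519 \cdot 4096 \left(1 - 32\right)^{2} - 2 \left(- 262144 \left(1 - 32\right)^{3}\right) + 431 \cdot 4 \left(-16\right) \left(1 - 32\right)\right)} = \frac{1}{-3987745 + \left(-178710 - 431 \cdot 4 \left(-16\right) \left(-31\right) + 2 \left(4 \left(-16\right) \left(-31\right)\right)^{3} + 519 \left(4 \left(-16\right) \left(-31\right)\right)^{2}\right)} = \frac{1}{-3987745 + \left(-178710 - 855104 + 2 \cdot 1984^{3} + 519 \cdot 1984^{2}\right)} = \frac{1}{-3987745 + \left(-178710 - 855104 + 2 \cdot 7809531904 + 519 \cdot 3936256\right)} = \frac{1}{-3987745 + \left(-178710 - 855104 + 15619063808 + 2042916864\right)} = \frac{1}{-3987745 + 17660946858} = \frac{1}{17656959113}$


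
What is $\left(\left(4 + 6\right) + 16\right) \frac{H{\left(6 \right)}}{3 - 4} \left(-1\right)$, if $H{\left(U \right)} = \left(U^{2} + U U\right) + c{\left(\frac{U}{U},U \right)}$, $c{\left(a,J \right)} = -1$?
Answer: $1846$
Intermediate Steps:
$H{\left(U \right)} = -1 + 2 U^{2}$ ($H{\left(U \right)} = \left(U^{2} + U U\right) - 1 = \left(U^{2} + U^{2}\right) - 1 = 2 U^{2} - 1 = -1 + 2 U^{2}$)
$\left(\left(4 + 6\right) + 16\right) \frac{H{\left(6 \right)}}{3 - 4} \left(-1\right) = \left(\left(4 + 6\right) + 16\right) \frac{-1 + 2 \cdot 6^{2}}{3 - 4} \left(-1\right) = \left(10 + 16\right) \frac{-1 + 2 \cdot 36}{-1} \left(-1\right) = 26 - (-1 + 72) \left(-1\right) = 26 \left(-1\right) 71 \left(-1\right) = 26 \left(\left(-71\right) \left(-1\right)\right) = 26 \cdot 71 = 1846$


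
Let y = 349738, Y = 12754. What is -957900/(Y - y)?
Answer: 79825/28082 ≈ 2.8426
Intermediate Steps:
-957900/(Y - y) = -957900/(12754 - 1*349738) = -957900/(12754 - 349738) = -957900/(-336984) = -957900*(-1/336984) = 79825/28082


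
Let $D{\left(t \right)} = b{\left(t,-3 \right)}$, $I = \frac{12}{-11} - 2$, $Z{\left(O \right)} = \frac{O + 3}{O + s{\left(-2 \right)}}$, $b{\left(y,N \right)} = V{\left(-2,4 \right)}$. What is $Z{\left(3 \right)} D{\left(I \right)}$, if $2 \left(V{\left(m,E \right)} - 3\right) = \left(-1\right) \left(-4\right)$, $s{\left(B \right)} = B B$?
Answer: $\frac{30}{7} \approx 4.2857$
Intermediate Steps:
$s{\left(B \right)} = B^{2}$
$V{\left(m,E \right)} = 5$ ($V{\left(m,E \right)} = 3 + \frac{\left(-1\right) \left(-4\right)}{2} = 3 + \frac{1}{2} \cdot 4 = 3 + 2 = 5$)
$b{\left(y,N \right)} = 5$
$Z{\left(O \right)} = \frac{3 + O}{4 + O}$ ($Z{\left(O \right)} = \frac{O + 3}{O + \left(-2\right)^{2}} = \frac{3 + O}{O + 4} = \frac{3 + O}{4 + O}$)
$I = - \frac{34}{11}$ ($I = 12 \left(- \frac{1}{11}\right) - 2 = - \frac{12}{11} - 2 = - \frac{34}{11} \approx -3.0909$)
$D{\left(t \right)} = 5$
$Z{\left(3 \right)} D{\left(I \right)} = \frac{3 + 3}{4 + 3} \cdot 5 = \frac{1}{7} \cdot 6 \cdot 5 = \frac{6}{7} \cdot 5 = \frac{30}{7}$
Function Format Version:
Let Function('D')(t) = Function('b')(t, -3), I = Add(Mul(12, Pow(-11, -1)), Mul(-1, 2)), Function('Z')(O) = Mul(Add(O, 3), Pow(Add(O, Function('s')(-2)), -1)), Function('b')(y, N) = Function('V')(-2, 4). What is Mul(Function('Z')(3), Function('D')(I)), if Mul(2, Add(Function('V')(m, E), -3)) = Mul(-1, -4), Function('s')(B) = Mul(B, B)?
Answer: Rational(30, 7) ≈ 4.2857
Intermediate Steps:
Function('s')(B) = Pow(B, 2)
Function('V')(m, E) = 5 (Function('V')(m, E) = Add(3, Mul(Rational(1, 2), Mul(-1, -4))) = Add(3, Mul(Rational(1, 2), 4)) = Add(3, 2) = 5)
Function('b')(y, N) = 5
Function('Z')(O) = Mul(Pow(Add(4, O), -1), Add(3, O)) (Function('Z')(O) = Mul(Add(O, 3), Pow(Add(O, Pow(-2, 2)), -1)) = Mul(Add(3, O), Pow(Add(O, 4), -1)) = Mul(Add(3, O), Pow(Add(4, O), -1)) = Mul(Pow(Add(4, O), -1), Add(3, O)))
I = Rational(-34, 11) (I = Add(Mul(12, Rational(-1, 11)), -2) = Add(Rational(-12, 11), -2) = Rational(-34, 11) ≈ -3.0909)
Function('D')(t) = 5
Mul(Function('Z')(3), Function('D')(I)) = Mul(Mul(Pow(Add(4, 3), -1), Add(3, 3)), 5) = Mul(Mul(Pow(7, -1), 6), 5) = Mul(Mul(Rational(1, 7), 6), 5) = Mul(Rational(6, 7), 5) = Rational(30, 7)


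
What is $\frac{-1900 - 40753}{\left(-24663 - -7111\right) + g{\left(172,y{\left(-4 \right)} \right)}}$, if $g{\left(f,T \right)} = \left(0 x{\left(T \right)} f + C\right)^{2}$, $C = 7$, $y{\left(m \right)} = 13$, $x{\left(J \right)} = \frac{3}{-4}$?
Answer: $\frac{42653}{17503} \approx 2.4369$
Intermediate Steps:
$x{\left(J \right)} = - \frac{3}{4}$ ($x{\left(J \right)} = 3 \left(- \frac{1}{4}\right) = - \frac{3}{4}$)
$g{\left(f,T \right)} = 49$ ($g{\left(f,T \right)} = \left(0 \left(- \frac{3}{4}\right) f + 7\right)^{2} = \left(0 f + 7\right)^{2} = \left(0 + 7\right)^{2} = 7^{2} = 49$)
$\frac{-1900 - 40753}{\left(-24663 - -7111\right) + g{\left(172,y{\left(-4 \right)} \right)}} = \frac{-1900 - 40753}{\left(-24663 - -7111\right) + 49} = - \frac{42653}{\left(-24663 + 7111\right) + 49} = - \frac{42653}{-17552 + 49} = - \frac{42653}{-17503} = \left(-42653\right) \left(- \frac{1}{17503}\right) = \frac{42653}{17503}$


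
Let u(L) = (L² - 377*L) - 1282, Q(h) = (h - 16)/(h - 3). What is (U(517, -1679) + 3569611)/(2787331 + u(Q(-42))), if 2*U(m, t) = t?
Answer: 14453524575/11281537238 ≈ 1.2812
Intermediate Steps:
Q(h) = (-16 + h)/(-3 + h)
U(m, t) = t/2
u(L) = -1282 + L² - 377*L
(U(517, -1679) + 3569611)/(2787331 + u(Q(-42))) = ((½)*(-1679) + 3569611)/(2787331 + (-1282 + ((-16 - 42)/(-3 - 42))² - 377*(-16 - 42)/(-3 - 42))) = (-1679/2 + 3569611)/(2787331 + (-1282 + (-58/(-45))² - 377*(-58)/(-45))) = 7137543/(2*(2787331 + (-1282 + (-1/45*(-58))² - (-377)*(-58)/45))) = 7137543/(2*(2787331 + (-1282 + (58/45)² - 377*58/45))) = 7137543/(2*(2787331 + (-1282 + 3364/2025 - 21866/45))) = 7137543/(2*(2787331 - 3576656/2025)) = 7137543/(2*(5640768619/2025)) = (7137543/2)*(2025/5640768619) = 14453524575/11281537238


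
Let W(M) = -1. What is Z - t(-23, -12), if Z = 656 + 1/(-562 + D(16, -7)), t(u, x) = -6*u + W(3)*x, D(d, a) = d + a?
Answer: 279817/553 ≈ 506.00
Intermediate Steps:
D(d, a) = a + d
t(u, x) = -x - 6*u (t(u, x) = -6*u - x = -x - 6*u)
Z = 362767/553 (Z = 656 + 1/(-562 + (-7 + 16)) = 656 + 1/(-562 + 9) = 656 + 1/(-553) = 656 - 1/553 = 362767/553 ≈ 656.00)
Z - t(-23, -12) = 362767/553 - (-1*(-12) - 6*(-23)) = 362767/553 - (12 + 138) = 362767/553 - 1*150 = 362767/553 - 150 = 279817/553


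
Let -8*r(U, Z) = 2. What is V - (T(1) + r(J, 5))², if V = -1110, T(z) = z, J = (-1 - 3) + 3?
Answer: -17769/16 ≈ -1110.6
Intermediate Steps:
J = -1 (J = -4 + 3 = -1)
r(U, Z) = -¼ (r(U, Z) = -⅛*2 = -¼)
V - (T(1) + r(J, 5))² = -1110 - (1 - ¼)² = -1110 - (¾)² = -1110 - 1*9/16 = -1110 - 9/16 = -17769/16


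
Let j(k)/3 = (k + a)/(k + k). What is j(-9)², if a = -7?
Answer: 64/9 ≈ 7.1111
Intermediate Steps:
j(k) = 3*(-7 + k)/(2*k) (j(k) = 3*((k - 7)/(k + k)) = 3*((-7 + k)/((2*k))) = 3*((-7 + k)*(1/(2*k))) = 3*((-7 + k)/(2*k)) = 3*(-7 + k)/(2*k))
j(-9)² = ((3/2)*(-7 - 9)/(-9))² = ((3/2)*(-⅑)*(-16))² = (8/3)² = 64/9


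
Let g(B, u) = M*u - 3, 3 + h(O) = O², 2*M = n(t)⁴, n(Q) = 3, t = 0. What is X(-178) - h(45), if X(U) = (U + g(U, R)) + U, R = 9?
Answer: -4033/2 ≈ -2016.5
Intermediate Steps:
M = 81/2 (M = (½)*3⁴ = (½)*81 = 81/2 ≈ 40.500)
h(O) = -3 + O²
g(B, u) = -3 + 81*u/2 (g(B, u) = 81*u/2 - 3 = -3 + 81*u/2)
X(U) = 723/2 + 2*U (X(U) = (U + (-3 + (81/2)*9)) + U = (U + (-3 + 729/2)) + U = (U + 723/2) + U = (723/2 + U) + U = 723/2 + 2*U)
X(-178) - h(45) = (723/2 + 2*(-178)) - (-3 + 45²) = (723/2 - 356) - (-3 + 2025) = 11/2 - 1*2022 = 11/2 - 2022 = -4033/2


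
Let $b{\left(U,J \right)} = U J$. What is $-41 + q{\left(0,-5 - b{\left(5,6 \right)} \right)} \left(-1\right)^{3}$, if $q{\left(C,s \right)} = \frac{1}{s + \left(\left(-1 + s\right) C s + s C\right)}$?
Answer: $- \frac{1434}{35} \approx -40.971$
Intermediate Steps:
$b{\left(U,J \right)} = J U$
$q{\left(C,s \right)} = \frac{1}{s + C s + C s \left(-1 + s\right)}$ ($q{\left(C,s \right)} = \frac{1}{s + \left(C \left(-1 + s\right) s + C s\right)} = \frac{1}{s + \left(C s \left(-1 + s\right) + C s\right)} = \frac{1}{s + \left(C s + C s \left(-1 + s\right)\right)} = \frac{1}{s + C s + C s \left(-1 + s\right)}$)
$-41 + q{\left(0,-5 - b{\left(5,6 \right)} \right)} \left(-1\right)^{3} = -41 + \frac{1}{\left(-5 - 6 \cdot 5\right) \left(1 + 0 \left(-5 - 6 \cdot 5\right)\right)} \left(-1\right)^{3} = -41 + \frac{1}{\left(-5 - 30\right) \left(1 + 0 \left(-5 - 30\right)\right)} \left(-1\right) = -41 + \frac{1}{\left(-35\right) \left(1 + 0 \left(-35\right)\right)} \left(-1\right) = -41 + - \frac{1}{35 \left(1 + 0\right)} \left(-1\right) = -41 + - \frac{1}{35 \cdot 1} \left(-1\right) = -41 + \left(- \frac{1}{35}\right) 1 \left(-1\right) = -41 - - \frac{1}{35} = -41 + \frac{1}{35} = - \frac{1434}{35}$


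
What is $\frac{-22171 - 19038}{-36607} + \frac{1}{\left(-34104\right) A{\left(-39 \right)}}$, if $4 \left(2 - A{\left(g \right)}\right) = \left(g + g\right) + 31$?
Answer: $\frac{19324099763}{17166120510} \approx 1.1257$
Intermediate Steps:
$A{\left(g \right)} = - \frac{23}{4} - \frac{g}{2}$ ($A{\left(g \right)} = 2 - \frac{\left(g + g\right) + 31}{4} = 2 - \frac{2 g + 31}{4} = 2 - \frac{31 + 2 g}{4} = 2 - \left(\frac{31}{4} + \frac{g}{2}\right) = - \frac{23}{4} - \frac{g}{2}$)
$\frac{-22171 - 19038}{-36607} + \frac{1}{\left(-34104\right) A{\left(-39 \right)}} = \frac{-22171 - 19038}{-36607} + \frac{1}{\left(-34104\right) \left(- \frac{23}{4} - - \frac{39}{2}\right)} = \left(-22171 - 19038\right) \left(- \frac{1}{36607}\right) - \frac{1}{34104 \left(- \frac{23}{4} + \frac{39}{2}\right)} = \left(-41209\right) \left(- \frac{1}{36607}\right) - \frac{1}{34104 \cdot \frac{55}{4}} = \frac{41209}{36607} - \frac{1}{468930} = \frac{19324099763}{17166120510}$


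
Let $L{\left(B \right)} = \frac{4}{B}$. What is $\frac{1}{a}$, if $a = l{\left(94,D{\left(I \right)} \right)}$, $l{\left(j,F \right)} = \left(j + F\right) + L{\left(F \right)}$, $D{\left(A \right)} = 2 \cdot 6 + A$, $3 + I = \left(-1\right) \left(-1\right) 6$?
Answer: $\frac{15}{1639} \approx 0.0091519$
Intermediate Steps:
$I = 3$ ($I = -3 + \left(-1\right) \left(-1\right) 6 = -3 + 1 \cdot 6 = -3 + 6 = 3$)
$D{\left(A \right)} = 12 + A$
$l{\left(j,F \right)} = F + j + \frac{4}{F}$ ($l{\left(j,F \right)} = \left(j + F\right) + \frac{4}{F} = \left(F + j\right) + \frac{4}{F} = F + j + \frac{4}{F}$)
$a = \frac{1639}{15}$ ($a = \left(12 + 3\right) + 94 + \frac{4}{12 + 3} = 15 + 94 + \frac{4}{15} = \frac{1639}{15} \approx 109.27$)
$\frac{1}{a} = \frac{1}{\frac{1639}{15}} = \frac{15}{1639}$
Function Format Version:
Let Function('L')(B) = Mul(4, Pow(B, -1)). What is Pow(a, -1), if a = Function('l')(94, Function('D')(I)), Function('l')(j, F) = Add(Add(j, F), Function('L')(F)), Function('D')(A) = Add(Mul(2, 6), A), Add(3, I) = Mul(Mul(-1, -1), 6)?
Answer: Rational(15, 1639) ≈ 0.0091519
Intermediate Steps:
I = 3 (I = Add(-3, Mul(Mul(-1, -1), 6)) = Add(-3, Mul(1, 6)) = Add(-3, 6) = 3)
Function('D')(A) = Add(12, A)
Function('l')(j, F) = Add(F, j, Mul(4, Pow(F, -1))) (Function('l')(j, F) = Add(Add(j, F), Mul(4, Pow(F, -1))) = Add(Add(F, j), Mul(4, Pow(F, -1))) = Add(F, j, Mul(4, Pow(F, -1))))
a = Rational(1639, 15) (a = Add(Add(12, 3), 94, Mul(4, Pow(Add(12, 3), -1))) = Add(15, 94, Mul(4, Pow(15, -1))) = Add(15, 94, Mul(4, Rational(1, 15))) = Add(15, 94, Rational(4, 15)) = Rational(1639, 15) ≈ 109.27)
Pow(a, -1) = Pow(Rational(1639, 15), -1) = Rational(15, 1639)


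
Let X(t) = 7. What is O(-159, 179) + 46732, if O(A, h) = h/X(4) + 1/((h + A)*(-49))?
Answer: 45822419/980 ≈ 46758.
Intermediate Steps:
O(A, h) = -1/(49*(A + h)) + h/7 (O(A, h) = h/7 + 1/((h + A)*(-49)) = h*(1/7) - 1/49/(A + h) = h/7 - 1/(49*(A + h)) = -1/(49*(A + h)) + h/7)
O(-159, 179) + 46732 = (-1/49 + (1/7)*179**2 + (1/7)*(-159)*179)/(-159 + 179) + 46732 = (-1/49 + (1/7)*32041 - 28461/7)/20 + 46732 = (-1/49 + 32041/7 - 28461/7)/20 + 46732 = (1/20)*(25059/49) + 46732 = 25059/980 + 46732 = 45822419/980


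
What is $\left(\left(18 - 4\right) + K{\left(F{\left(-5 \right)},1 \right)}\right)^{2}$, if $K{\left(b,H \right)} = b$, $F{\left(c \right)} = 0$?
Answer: $196$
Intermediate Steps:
$\left(\left(18 - 4\right) + K{\left(F{\left(-5 \right)},1 \right)}\right)^{2} = \left(\left(18 - 4\right) + 0\right)^{2} = \left(14 + 0\right)^{2} = 14^{2} = 196$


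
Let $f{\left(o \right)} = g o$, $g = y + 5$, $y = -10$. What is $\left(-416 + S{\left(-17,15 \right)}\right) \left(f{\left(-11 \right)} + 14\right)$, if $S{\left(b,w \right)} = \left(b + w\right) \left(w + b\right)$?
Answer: $-28428$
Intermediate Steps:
$S{\left(b,w \right)} = \left(b + w\right)^{2}$ ($S{\left(b,w \right)} = \left(b + w\right) \left(b + w\right) = \left(b + w\right)^{2}$)
$g = -5$ ($g = -10 + 5 = -5$)
$f{\left(o \right)} = - 5 o$
$\left(-416 + S{\left(-17,15 \right)}\right) \left(f{\left(-11 \right)} + 14\right) = \left(-416 + \left(-17 + 15\right)^{2}\right) \left(\left(-5\right) \left(-11\right) + 14\right) = \left(-416 + \left(-2\right)^{2}\right) \left(55 + 14\right) = \left(-416 + 4\right) 69 = \left(-412\right) 69 = -28428$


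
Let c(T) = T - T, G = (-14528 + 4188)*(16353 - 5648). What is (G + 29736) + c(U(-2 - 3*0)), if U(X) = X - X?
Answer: -110659964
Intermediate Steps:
U(X) = 0
G = -110689700 (G = -10340*10705 = -110689700)
c(T) = 0
(G + 29736) + c(U(-2 - 3*0)) = (-110689700 + 29736) + 0 = -110659964 + 0 = -110659964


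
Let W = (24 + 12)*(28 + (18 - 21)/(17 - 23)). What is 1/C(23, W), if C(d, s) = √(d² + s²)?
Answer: √1053205/1053205 ≈ 0.00097441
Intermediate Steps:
W = 1026 (W = 36*(28 - 3/(-6)) = 36*(28 - 3*(-⅙)) = 36*(28 + ½) = 36*(57/2) = 1026)
1/C(23, W) = 1/(√(23² + 1026²)) = 1/(√(529 + 1052676)) = 1/(√1053205) = √1053205/1053205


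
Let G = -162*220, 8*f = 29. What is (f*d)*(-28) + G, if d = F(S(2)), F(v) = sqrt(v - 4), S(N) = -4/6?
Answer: -35640 - 203*I*sqrt(42)/6 ≈ -35640.0 - 219.27*I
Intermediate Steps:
f = 29/8 (f = (1/8)*29 = 29/8 ≈ 3.6250)
S(N) = -2/3 (S(N) = -4*1/6 = -2/3)
F(v) = sqrt(-4 + v)
d = I*sqrt(42)/3 (d = sqrt(-4 - 2/3) = sqrt(-14/3) = I*sqrt(42)/3 ≈ 2.1602*I)
G = -35640
(f*d)*(-28) + G = (29*(I*sqrt(42)/3)/8)*(-28) - 35640 = (29*I*sqrt(42)/24)*(-28) - 35640 = -203*I*sqrt(42)/6 - 35640 = -35640 - 203*I*sqrt(42)/6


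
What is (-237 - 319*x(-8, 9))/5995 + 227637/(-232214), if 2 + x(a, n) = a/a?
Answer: -1345642267/1392122930 ≈ -0.96661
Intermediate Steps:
x(a, n) = -1 (x(a, n) = -2 + a/a = -2 + 1 = -1)
(-237 - 319*x(-8, 9))/5995 + 227637/(-232214) = (-237 - 319*(-1))/5995 + 227637/(-232214) = (-237 + 319)*(1/5995) + 227637*(-1/232214) = 82*(1/5995) - 227637/232214 = 82/5995 - 227637/232214 = -1345642267/1392122930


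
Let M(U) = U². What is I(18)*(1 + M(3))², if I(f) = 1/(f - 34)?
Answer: -25/4 ≈ -6.2500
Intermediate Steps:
I(f) = 1/(-34 + f)
I(18)*(1 + M(3))² = (1 + 3²)²/(-34 + 18) = (1 + 9)²/(-16) = -1/16*10² = -1/16*100 = -25/4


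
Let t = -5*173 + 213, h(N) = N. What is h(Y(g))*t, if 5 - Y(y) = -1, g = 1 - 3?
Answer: -3912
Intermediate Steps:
g = -2
Y(y) = 6 (Y(y) = 5 - 1*(-1) = 5 + 1 = 6)
t = -652 (t = -865 + 213 = -652)
h(Y(g))*t = 6*(-652) = -3912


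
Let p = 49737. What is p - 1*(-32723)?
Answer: 82460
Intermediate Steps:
p - 1*(-32723) = 49737 - 1*(-32723) = 49737 + 32723 = 82460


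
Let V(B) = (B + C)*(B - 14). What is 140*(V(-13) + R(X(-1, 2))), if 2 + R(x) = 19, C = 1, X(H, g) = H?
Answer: 47740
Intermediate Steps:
R(x) = 17 (R(x) = -2 + 19 = 17)
V(B) = (1 + B)*(-14 + B) (V(B) = (B + 1)*(B - 14) = (1 + B)*(-14 + B))
140*(V(-13) + R(X(-1, 2))) = 140*((-14 + (-13)**2 - 13*(-13)) + 17) = 140*((-14 + 169 + 169) + 17) = 140*(324 + 17) = 140*341 = 47740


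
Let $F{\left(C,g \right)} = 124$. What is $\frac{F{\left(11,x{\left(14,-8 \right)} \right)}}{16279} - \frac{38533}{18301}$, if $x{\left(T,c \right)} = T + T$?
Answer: $- \frac{625009383}{297921979} \approx -2.0979$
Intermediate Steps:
$x{\left(T,c \right)} = 2 T$
$\frac{F{\left(11,x{\left(14,-8 \right)} \right)}}{16279} - \frac{38533}{18301} = \frac{124}{16279} - \frac{38533}{18301} = - \frac{625009383}{297921979}$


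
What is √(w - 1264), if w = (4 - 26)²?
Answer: 2*I*√195 ≈ 27.928*I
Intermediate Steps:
w = 484 (w = (-22)² = 484)
√(w - 1264) = √(484 - 1264) = √(-780) = 2*I*√195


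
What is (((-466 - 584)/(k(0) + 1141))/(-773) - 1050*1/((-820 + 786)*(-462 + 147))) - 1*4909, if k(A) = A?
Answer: -31545605986/6425949 ≈ -4909.1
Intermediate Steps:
(((-466 - 584)/(k(0) + 1141))/(-773) - 1050*1/((-820 + 786)*(-462 + 147))) - 1*4909 = (((-466 - 584)/(0 + 1141))/(-773) - 1050*1/((-820 + 786)*(-462 + 147))) - 1*4909 = (-1050/1141*(-1/773) - 1050/((-34*(-315)))) - 4909 = (-1050*1/1141*(-1/773) - 1050/10710) - 4909 = (-150/163*(-1/773) - 1050*1/10710) - 4909 = (150/125999 - 5/51) - 4909 = -622345/6425949 - 4909 = -31545605986/6425949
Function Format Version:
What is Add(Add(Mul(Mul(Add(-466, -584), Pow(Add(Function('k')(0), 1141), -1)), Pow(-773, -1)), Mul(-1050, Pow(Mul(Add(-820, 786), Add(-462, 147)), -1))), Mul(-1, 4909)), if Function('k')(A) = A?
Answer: Rational(-31545605986, 6425949) ≈ -4909.1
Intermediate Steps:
Add(Add(Mul(Mul(Add(-466, -584), Pow(Add(Function('k')(0), 1141), -1)), Pow(-773, -1)), Mul(-1050, Pow(Mul(Add(-820, 786), Add(-462, 147)), -1))), Mul(-1, 4909)) = Add(Add(Mul(Mul(Add(-466, -584), Pow(Add(0, 1141), -1)), Pow(-773, -1)), Mul(-1050, Pow(Mul(Add(-820, 786), Add(-462, 147)), -1))), Mul(-1, 4909)) = Add(Add(Mul(Mul(-1050, Pow(1141, -1)), Rational(-1, 773)), Mul(-1050, Pow(Mul(-34, -315), -1))), -4909) = Add(Add(Mul(Mul(-1050, Rational(1, 1141)), Rational(-1, 773)), Mul(-1050, Pow(10710, -1))), -4909) = Add(Add(Mul(Rational(-150, 163), Rational(-1, 773)), Mul(-1050, Rational(1, 10710))), -4909) = Add(Add(Rational(150, 125999), Rational(-5, 51)), -4909) = Add(Rational(-622345, 6425949), -4909) = Rational(-31545605986, 6425949)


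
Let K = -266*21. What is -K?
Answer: 5586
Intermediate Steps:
K = -5586
-K = -1*(-5586) = 5586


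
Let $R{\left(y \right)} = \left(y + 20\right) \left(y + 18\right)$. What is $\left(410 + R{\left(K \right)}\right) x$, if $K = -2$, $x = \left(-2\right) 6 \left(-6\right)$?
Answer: $50256$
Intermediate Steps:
$x = 72$ ($x = \left(-12\right) \left(-6\right) = 72$)
$R{\left(y \right)} = \left(18 + y\right) \left(20 + y\right)$ ($R{\left(y \right)} = \left(20 + y\right) \left(18 + y\right) = \left(18 + y\right) \left(20 + y\right)$)
$\left(410 + R{\left(K \right)}\right) x = \left(410 + \left(360 + \left(-2\right)^{2} + 38 \left(-2\right)\right)\right) 72 = \left(410 + \left(360 + 4 - 76\right)\right) 72 = \left(410 + 288\right) 72 = 698 \cdot 72 = 50256$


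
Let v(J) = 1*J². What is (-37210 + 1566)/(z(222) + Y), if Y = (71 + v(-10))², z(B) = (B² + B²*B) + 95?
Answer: -8911/2754917 ≈ -0.0032346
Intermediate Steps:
v(J) = J²
z(B) = 95 + B² + B³ (z(B) = (B² + B³) + 95 = 95 + B² + B³)
Y = 29241 (Y = (71 + (-10)²)² = (71 + 100)² = 171² = 29241)
(-37210 + 1566)/(z(222) + Y) = (-37210 + 1566)/((95 + 222² + 222³) + 29241) = -35644/((95 + 49284 + 10941048) + 29241) = -35644/(10990427 + 29241) = -35644/11019668 = -35644*1/11019668 = -8911/2754917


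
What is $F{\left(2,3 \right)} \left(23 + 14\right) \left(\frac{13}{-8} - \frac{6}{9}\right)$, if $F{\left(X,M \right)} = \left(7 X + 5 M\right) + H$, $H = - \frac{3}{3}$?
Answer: $- \frac{14245}{6} \approx -2374.2$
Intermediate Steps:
$H = -1$ ($H = \left(-3\right) \frac{1}{3} = -1$)
$F{\left(X,M \right)} = -1 + 5 M + 7 X$ ($F{\left(X,M \right)} = \left(7 X + 5 M\right) - 1 = \left(5 M + 7 X\right) - 1 = -1 + 5 M + 7 X$)
$F{\left(2,3 \right)} \left(23 + 14\right) \left(\frac{13}{-8} - \frac{6}{9}\right) = \left(-1 + 5 \cdot 3 + 7 \cdot 2\right) \left(23 + 14\right) \left(\frac{13}{-8} - \frac{6}{9}\right) = \left(-1 + 15 + 14\right) 37 \left(13 \left(- \frac{1}{8}\right) - \frac{2}{3}\right) = 28 \cdot 37 \left(- \frac{13}{8} - \frac{2}{3}\right) = 1036 \left(- \frac{55}{24}\right) = - \frac{14245}{6}$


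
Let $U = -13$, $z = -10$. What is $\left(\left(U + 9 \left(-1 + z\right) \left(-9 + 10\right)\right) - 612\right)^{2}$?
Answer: $524176$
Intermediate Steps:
$\left(\left(U + 9 \left(-1 + z\right) \left(-9 + 10\right)\right) - 612\right)^{2} = \left(\left(-13 + 9 \left(-1 - 10\right) \left(-9 + 10\right)\right) - 612\right)^{2} = \left(\left(-13 + 9 \left(\left(-11\right) 1\right)\right) - 612\right)^{2} = \left(\left(-13 + 9 \left(-11\right)\right) - 612\right)^{2} = \left(\left(-13 - 99\right) - 612\right)^{2} = \left(-112 - 612\right)^{2} = \left(-724\right)^{2} = 524176$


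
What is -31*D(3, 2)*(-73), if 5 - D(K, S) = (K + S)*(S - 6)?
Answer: 56575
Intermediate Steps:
D(K, S) = 5 - (-6 + S)*(K + S) (D(K, S) = 5 - (K + S)*(S - 6) = 5 - (K + S)*(-6 + S) = 5 - (-6 + S)*(K + S))
-31*D(3, 2)*(-73) = -31*(5 - 1*2² + 6*3 + 6*2 - 1*3*2)*(-73) = -31*(5 - 1*4 + 18 + 12 - 6)*(-73) = -31*(5 - 4 + 18 + 12 - 6)*(-73) = -31*25*(-73) = -775*(-73) = 56575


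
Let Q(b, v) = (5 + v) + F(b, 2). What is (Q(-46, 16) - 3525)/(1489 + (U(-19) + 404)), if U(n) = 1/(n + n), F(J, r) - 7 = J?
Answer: -134634/71933 ≈ -1.8717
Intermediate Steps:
F(J, r) = 7 + J
Q(b, v) = 12 + b + v (Q(b, v) = (5 + v) + (7 + b) = 12 + b + v)
U(n) = 1/(2*n)
(Q(-46, 16) - 3525)/(1489 + (U(-19) + 404)) = ((12 - 46 + 16) - 3525)/(1489 + ((1/2)/(-19) + 404)) = (-18 - 3525)/(1489 + ((1/2)*(-1/19) + 404)) = -3543/(1489 + (-1/38 + 404)) = -3543/(1489 + 15351/38) = -3543/71933/38 = -3543*38/71933 = -134634/71933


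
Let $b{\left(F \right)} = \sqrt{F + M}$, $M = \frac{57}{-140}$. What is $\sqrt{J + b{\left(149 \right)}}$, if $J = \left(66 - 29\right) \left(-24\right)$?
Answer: $\frac{\sqrt{-4351200 + 70 \sqrt{728105}}}{70} \approx 29.594 i$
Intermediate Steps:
$M = - \frac{57}{140}$ ($M = 57 \left(- \frac{1}{140}\right) = - \frac{57}{140} \approx -0.40714$)
$J = -888$ ($J = 37 \left(-24\right) = -888$)
$b{\left(F \right)} = \sqrt{- \frac{57}{140} + F}$ ($b{\left(F \right)} = \sqrt{F - \frac{57}{140}} = \sqrt{- \frac{57}{140} + F}$)
$\sqrt{J + b{\left(149 \right)}} = \sqrt{-888 + \frac{\sqrt{-1995 + 4900 \cdot 149}}{70}} = \sqrt{-888 + \frac{\sqrt{-1995 + 730100}}{70}} = \sqrt{-888 + \frac{\sqrt{728105}}{70}}$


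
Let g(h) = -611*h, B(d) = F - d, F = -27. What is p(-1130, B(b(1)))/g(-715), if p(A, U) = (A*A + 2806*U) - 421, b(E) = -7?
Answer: 1220359/436865 ≈ 2.7934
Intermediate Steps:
B(d) = -27 - d
p(A, U) = -421 + A² + 2806*U (p(A, U) = (A² + 2806*U) - 421 = -421 + A² + 2806*U)
p(-1130, B(b(1)))/g(-715) = (-421 + (-1130)² + 2806*(-27 - 1*(-7)))/((-611*(-715))) = (-421 + 1276900 + 2806*(-27 + 7))/436865 = (-421 + 1276900 + 2806*(-20))*(1/436865) = (-421 + 1276900 - 56120)*(1/436865) = 1220359*(1/436865) = 1220359/436865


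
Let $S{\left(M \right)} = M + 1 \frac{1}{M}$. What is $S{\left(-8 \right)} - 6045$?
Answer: $- \frac{48425}{8} \approx -6053.1$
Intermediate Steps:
$S{\left(M \right)} = M + \frac{1}{M}$
$S{\left(-8 \right)} - 6045 = \left(-8 + \frac{1}{-8}\right) - 6045 = \left(-8 - \frac{1}{8}\right) - 6045 = - \frac{65}{8} - 6045 = - \frac{48425}{8}$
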